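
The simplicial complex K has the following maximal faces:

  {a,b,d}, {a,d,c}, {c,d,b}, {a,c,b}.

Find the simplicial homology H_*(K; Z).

K has 4 vertices, 6 edges, 4 triangles.
rank ∂_0 = 0, rank ∂_1 = 3 ⇒ b_0 = 4 − 0 − 3 = 1; all invariant factors of ∂_1 are 1 so no torsion. So H_0 = Z.
rank ∂_1 = 3, rank ∂_2 = 3 ⇒ b_1 = 6 − 3 − 3 = 0; all invariant factors of ∂_2 are 1 so no torsion. So H_1 = 0.
rank ∂_2 = 3, rank ∂_3 = 0 ⇒ b_2 = 4 − 3 − 0 = 1. So H_2 = Z.

H_0 = Z,  H_1 = 0,  H_2 = Z.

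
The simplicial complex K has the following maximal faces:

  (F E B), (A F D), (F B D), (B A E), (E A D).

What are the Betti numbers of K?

b_0 = 1, b_1 = 1, b_2 = 0.

We work with the vertex ordering A < B < D < E < F. The simplices of K, each written with vertices in increasing order, are:

  0-simplices (5): A, B, D, E, F
  1-simplices (10): AB, AD, AE, AF, BD, BE, BF, DE, DF, EF
  2-simplices (5): ABE, ADE, ADF, BDF, BEF

giving chain groups C_0 ≅ Z^5, C_1 ≅ Z^10, C_2 ≅ Z^5.

The boundary map ∂_1: C_1 → C_0 sends each edge [p,q] (with p < q) to q − p.
The resulting 5×10 matrix has rank 4, and its Smith normal form has invariant factors (1,1,1,1).

∂_2: C_2 → C_1 acts by ∂[p,q,r] = [q,r] − [p,r] + [p,q]. For instance
  ∂ADE = DE − AE + AD,
  ∂ADF = DF − AF + AD.
As a 10×5 matrix over Z this has rank 5, with invariant factors (1,1,1,1,1).

Computing H_k = (kernel of ∂_k) / (image of ∂_{k+1}):

  H_0: rank C_0 − rank ∂_1 = 5 − 4 = 1, and the invariant factors of ∂_1 are all 1, so H_0 = Z.
  H_1: rank ker ∂_1 − rank ∂_2 = (10 − 4) − 5 = 1, and the invariant factors of ∂_2 are all 1, so H_1 = Z.
  H_2: rank ker ∂_2 − rank ∂_3 = (5 − 5) − 0 = 0, and there is no ∂_3, so H_2 = 0.

Hence the Betti numbers are b_0 = 1, b_1 = 1, b_2 = 0.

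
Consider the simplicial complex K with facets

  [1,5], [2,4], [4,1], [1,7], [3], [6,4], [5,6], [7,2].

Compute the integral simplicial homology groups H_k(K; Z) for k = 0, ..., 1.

H_0 = Z^2,  H_1 = Z^2.

Fix the vertex order 1 < 2 < 3 < 4 < 5 < 6 < 7 and write every simplex with vertices in increasing order. Then dim K = 1 and the simplices of K are:

  0-simplices (7): [1], [2], [3], [4], [5], [6], [7]
  1-simplices (7): [1,4], [1,5], [1,7], [2,4], [2,7], [4,6], [5,6]

Hence C_0 ≅ Z^7, C_1 ≅ Z^7.

Boundary ∂_1: C_1 → C_0 maps an edge to its endpoints' difference, ∂[p,q] = q − p.
The resulting 7×7 matrix has rank 5, and its Smith normal form has invariant factors (1,1,1,1,1).

Computing H_k = (kernel of ∂_k) / (image of ∂_{k+1}):

  H_0: rank C_0 − rank ∂_1 = 7 − 5 = 2, and the invariant factors of ∂_1 are all 1, so H_0 = Z^2.
  H_1: rank ker ∂_1 − rank ∂_2 = (7 − 5) − 0 = 2, and there is no ∂_2, so H_1 = Z^2.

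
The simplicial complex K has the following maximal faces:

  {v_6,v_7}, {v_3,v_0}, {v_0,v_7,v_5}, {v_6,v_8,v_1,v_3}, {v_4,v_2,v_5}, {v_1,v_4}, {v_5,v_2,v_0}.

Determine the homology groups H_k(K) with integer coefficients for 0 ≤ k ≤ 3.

H_0 ≅ Z,  H_1 ≅ Z^2,  H_2 = 0,  H_3 = 0.

Take the total order v_0 < v_1 < v_2 < v_3 < v_4 < v_5 < v_6 < v_7 < v_8 on the vertex set. Then K (dimension 3) consists of the simplices:

  0-simplices (9): [v_0], [v_1], [v_2], [v_3], [v_4], [v_5], [v_6], [v_7], [v_8]
  1-simplices (16): (16 of them)
  2-simplices (7): [v_0,v_2,v_5], [v_0,v_5,v_7], [v_1,v_3,v_6], [v_1,v_3,v_8], [v_1,v_6,v_8], [v_2,v_4,v_5], [v_3,v_6,v_8]
  3-simplices (1): [v_1,v_3,v_6,v_8]

Hence C_0 ≅ Z^9, C_1 ≅ Z^16, C_2 ≅ Z^7, C_3 ≅ Z^1.

∂_1: C_1 → C_0 is given by ∂[p,q] = [q] − [p]. For instance
  ∂[v_6,v_7] = [v_7] − [v_6].
As a 9×16 matrix over Z this has rank 8, with invariant factors (1,1,1,1,1,1,1,1).

Boundary ∂_2: C_2 → C_1 acts by ∂[p,q,r] = [q,r] − [p,r] + [p,q]. For instance
  ∂[v_1,v_3,v_6] = [v_3,v_6] − [v_1,v_6] + [v_1,v_3],
  ∂[v_0,v_2,v_5] = [v_2,v_5] − [v_0,v_5] + [v_0,v_2].
The 16×7 boundary matrix has rank 6 and Smith normal form diag(1,1,1,1,1,1).

Boundary ∂_3: C_3 → C_2 sends each 3-simplex σ to the alternating sum Σ_i (−1)^i (σ with its i-th vertex removed). For instance
  ∂[v_1,v_3,v_6,v_8] = [v_3,v_6,v_8] − [v_1,v_6,v_8] + [v_1,v_3,v_8] − [v_1,v_3,v_6].
The 7×1 boundary matrix has rank 1 and Smith normal form diag(1).

Computing H_k = (kernel of ∂_k) / (image of ∂_{k+1}):

  H_0: rank C_0 − rank ∂_1 = 9 − 8 = 1, and the invariant factors of ∂_1 are all 1, so H_0 = Z.
  H_1: rank ker ∂_1 − rank ∂_2 = (16 − 8) − 6 = 2, and the invariant factors of ∂_2 are all 1, so H_1 = Z^2.
  H_2: rank ker ∂_2 − rank ∂_3 = (7 − 6) − 1 = 0, and the invariant factors of ∂_3 are all 1, so H_2 = 0.
  H_3: rank ker ∂_3 − rank ∂_4 = (1 − 1) − 0 = 0, and there is no ∂_4, so H_3 = 0.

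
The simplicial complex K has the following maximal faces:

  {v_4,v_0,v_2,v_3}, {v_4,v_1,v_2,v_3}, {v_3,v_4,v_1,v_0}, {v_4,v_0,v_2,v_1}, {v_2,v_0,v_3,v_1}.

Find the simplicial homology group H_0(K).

H_0 = Z.

Order the vertices as v_0 < v_1 < v_2 < v_3 < v_4. Listing each simplex with vertices in this order, K has dimension 3 with simplices:

  0-simplices (5): [v_0], [v_1], [v_2], [v_3], [v_4]
  1-simplices (10): [v_0,v_1], [v_0,v_2], [v_0,v_3], [v_0,v_4], [v_1,v_2], [v_1,v_3], [v_1,v_4], [v_2,v_3], [v_2,v_4], [v_3,v_4]
  2-simplices (10): [v_0,v_1,v_2], [v_0,v_1,v_3], [v_0,v_1,v_4], [v_0,v_2,v_3], [v_0,v_2,v_4], [v_0,v_3,v_4], [v_1,v_2,v_3], [v_1,v_2,v_4], [v_1,v_3,v_4], [v_2,v_3,v_4]
  3-simplices (5): [v_0,v_1,v_2,v_3], [v_0,v_1,v_2,v_4], [v_0,v_1,v_3,v_4], [v_0,v_2,v_3,v_4], [v_1,v_2,v_3,v_4]

Hence C_0 ≅ Z^5, C_1 ≅ Z^10, C_2 ≅ Z^10, C_3 ≅ Z^5.

The boundary map ∂_1: C_1 → C_0 is given by ∂[p,q] = [q] − [p]. For instance
  ∂[v_1,v_2] = [v_2] − [v_1].
As a 5×10 matrix over Z this has rank 4, with invariant factors (1,1,1,1).

∂_2: C_2 → C_1 maps a triangle to the signed sum of its edges. For instance
  ∂[v_2,v_3,v_4] = [v_3,v_4] − [v_2,v_4] + [v_2,v_3],
  ∂[v_0,v_3,v_4] = [v_3,v_4] − [v_0,v_4] + [v_0,v_3].
As a 10×10 matrix over Z this has rank 6, with invariant factors (1,1,1,1,1,1).

Boundary ∂_3: C_3 → C_2 sends each 3-simplex σ to the alternating sum Σ_i (−1)^i (σ with its i-th vertex removed). For instance
  ∂[v_0,v_2,v_3,v_4] = [v_2,v_3,v_4] − [v_0,v_3,v_4] + [v_0,v_2,v_4] − [v_0,v_2,v_3],
  ∂[v_1,v_2,v_3,v_4] = [v_2,v_3,v_4] − [v_1,v_3,v_4] + [v_1,v_2,v_4] − [v_1,v_2,v_3].
The 10×5 boundary matrix has rank 4 and Smith normal form diag(1,1,1,1).

Now H_k = ker ∂_k / im ∂_{k+1}, so:

  H_0: rank C_0 − rank ∂_1 = 5 − 4 = 1, and the invariant factors of ∂_1 are all 1, so H_0 = Z.

(K is a triangulation of the 3-sphere S^3.)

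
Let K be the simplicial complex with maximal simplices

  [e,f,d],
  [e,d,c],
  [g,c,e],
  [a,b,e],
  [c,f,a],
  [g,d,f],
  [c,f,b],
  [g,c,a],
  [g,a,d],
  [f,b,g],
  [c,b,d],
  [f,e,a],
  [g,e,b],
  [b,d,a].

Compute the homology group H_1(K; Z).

H_1 = Z^2.

Take the total order a < b < c < d < e < f < g on the vertex set. Then K (dimension 2) consists of the simplices:

  0-simplices (7): a, b, c, d, e, f, g
  1-simplices (21): ab, ac, ad, ae, af, ag, bc, bd, be, bf, bg, cd, ce, cf, cg, de, df, dg, ef, eg, fg
  2-simplices (14): abd, abe, acf, acg, adg, aef, bcd, bcf, beg, bfg, cde, ceg, def, dfg

Hence C_0 ≅ Z^7, C_1 ≅ Z^21, C_2 ≅ Z^14.

The boundary map ∂_1: C_1 → C_0 maps an edge to its endpoints' difference, ∂[p,q] = q − p.
The resulting 7×21 matrix has rank 6, and its Smith normal form has invariant factors (1,1,1,1,1,1).

Boundary ∂_2: C_2 → C_1 acts by ∂[p,q,r] = [q,r] − [p,r] + [p,q]. For instance
  ∂acg = cg − ag + ac,
  ∂abd = bd − ad + ab.
The resulting 21×14 matrix has rank 13, and its Smith normal form has invariant factors (1,1,1,1,1,1,1,1,1,1,1,1,1).

Reading off H_k = ker ∂_k / im ∂_{k+1}:

  H_1: rank ker ∂_1 − rank ∂_2 = (21 − 6) − 13 = 2, and the invariant factors of ∂_2 are all 1, so H_1 ≅ Z^2.

(K is a triangulation of the torus T^2.)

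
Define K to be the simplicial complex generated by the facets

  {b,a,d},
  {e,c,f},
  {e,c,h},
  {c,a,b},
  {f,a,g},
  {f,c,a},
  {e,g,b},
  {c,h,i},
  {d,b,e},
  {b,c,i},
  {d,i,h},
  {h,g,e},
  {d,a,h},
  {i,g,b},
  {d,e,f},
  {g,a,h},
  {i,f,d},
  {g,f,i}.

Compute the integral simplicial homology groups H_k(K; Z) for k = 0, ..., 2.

We work with the vertex ordering a < b < c < d < e < f < g < h < i. The simplices of K, each written with vertices in increasing order, are:

  0-simplices (9): a, b, c, d, e, f, g, h, i
  1-simplices (27): ab, ac, ad, af, ag, ah, bc, bd, be, bg, bi, ce, cf, ch, ci, de, df, dh, di, ef, eg, eh, fg, fi, gh, gi, hi
  2-simplices (18): abc, abd, acf, adh, afg, agh, bci, bde, beg, bgi, cef, ceh, chi, def, dfi, dhi, egh, fgi

Hence C_0 ≅ Z^9, C_1 ≅ Z^27, C_2 ≅ Z^18.

Boundary ∂_1: C_1 → C_0 sends each edge [p,q] (with p < q) to q − p. For instance
  ∂gi = i − g.
The resulting 9×27 matrix has rank 8, and its Smith normal form has invariant factors (1,1,1,1,1,1,1,1).

The boundary map ∂_2: C_2 → C_1 acts by ∂[p,q,r] = [q,r] − [p,r] + [p,q]. For instance
  ∂bgi = gi − bi + bg,
  ∂egh = gh − eh + eg.
The resulting 27×18 matrix has rank 17, and its Smith normal form has invariant factors (1,1,1,1,1,1,1,1,1,1,1,1,1,1,1,1,1).

Computing H_k = (kernel of ∂_k) / (image of ∂_{k+1}):

  H_0: rank C_0 − rank ∂_1 = 9 − 8 = 1, and the invariant factors of ∂_1 are all 1, so H_0 ≅ Z.
  H_1: rank ker ∂_1 − rank ∂_2 = (27 − 8) − 17 = 2, and the invariant factors of ∂_2 are all 1, so H_1 ≅ Z^2.
  H_2: rank ker ∂_2 − rank ∂_3 = (18 − 17) − 0 = 1, and there is no ∂_3, so H_2 ≅ Z.

As a check, the Euler characteristic is 9 − 27 + 18 = 0, which agrees with 1 − 2 + 1 = 0.
(K is a triangulation of the torus T^2.)

H_0 = Z,  H_1 = Z^2,  H_2 = Z.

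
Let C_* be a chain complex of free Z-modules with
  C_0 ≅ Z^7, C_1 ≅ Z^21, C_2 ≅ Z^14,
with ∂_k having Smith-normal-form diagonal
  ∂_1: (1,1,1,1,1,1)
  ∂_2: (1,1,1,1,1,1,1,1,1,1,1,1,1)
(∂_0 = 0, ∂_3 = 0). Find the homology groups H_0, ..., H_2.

H_0 ≅ Z,  H_1 ≅ Z^2,  H_2 ≅ Z.

H_0: b_0 = 7 − 0 − 6 = 1; torsion from ∂_1 factors > 1: none. So H_0 ≅ Z.
H_1: b_1 = 21 − 6 − 13 = 2; torsion from ∂_2 factors > 1: none. So H_1 ≅ Z^2.
H_2: b_2 = 14 − 13 − 0 = 1; torsion from ∂_3 factors > 1: none. So H_2 ≅ Z.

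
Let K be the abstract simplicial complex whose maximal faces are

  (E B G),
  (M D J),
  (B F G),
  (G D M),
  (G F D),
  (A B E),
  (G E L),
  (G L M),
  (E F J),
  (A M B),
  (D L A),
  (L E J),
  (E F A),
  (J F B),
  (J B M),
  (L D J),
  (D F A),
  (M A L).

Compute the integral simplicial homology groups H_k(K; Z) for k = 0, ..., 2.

K has 9 vertices, 27 edges, 18 triangles.
rank ∂_0 = 0, rank ∂_1 = 8 ⇒ b_0 = 9 − 0 − 8 = 1; all invariant factors of ∂_1 are 1 so no torsion. So H_0 = Z.
rank ∂_1 = 8, rank ∂_2 = 18 ⇒ b_1 = 27 − 8 − 18 = 1; ∂_2 has invariant factor(s) [2] giving torsion. So H_1 = Z ⊕ Z_2.
rank ∂_2 = 18, rank ∂_3 = 0 ⇒ b_2 = 18 − 18 − 0 = 0. So H_2 = 0.

H_0 = Z,  H_1 = Z ⊕ Z_2,  H_2 = 0.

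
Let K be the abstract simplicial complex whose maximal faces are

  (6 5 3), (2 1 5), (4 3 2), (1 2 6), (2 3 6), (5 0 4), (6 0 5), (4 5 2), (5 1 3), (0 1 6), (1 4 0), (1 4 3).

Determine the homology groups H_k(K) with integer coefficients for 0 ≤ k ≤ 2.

H_0 = Z,  H_1 = Z/2,  H_2 = 0.

Order the vertices as 0 < 1 < 2 < 3 < 4 < 5 < 6. Listing each simplex with vertices in this order, K has dimension 2 with simplices:

  0-simplices (7): [0], [1], [2], [3], [4], [5], [6]
  1-simplices (18): [0,1], [0,4], [0,5], [0,6], [1,2], [1,3], [1,4], [1,5], [1,6], [2,3], [2,4], [2,5], [2,6], [3,4], [3,5], [3,6], [4,5], [5,6]
  2-simplices (12): [0,1,4], [0,1,6], [0,4,5], [0,5,6], [1,2,5], [1,2,6], [1,3,4], [1,3,5], [2,3,4], [2,3,6], [2,4,5], [3,5,6]

Hence C_0 ≅ Z^7, C_1 ≅ Z^18, C_2 ≅ Z^12.

Boundary ∂_1: C_1 → C_0 is given by ∂[p,q] = [q] − [p]. For instance
  ∂[2,6] = [6] − [2].
As a 7×18 matrix over Z this has rank 6, with invariant factors (1,1,1,1,1,1).

∂_2: C_2 → C_1 sends each 2-simplex [p,q,r] to [q,r] − [p,r] + [p,q]. For instance
  ∂[0,4,5] = [4,5] − [0,5] + [0,4],
  ∂[2,4,5] = [4,5] − [2,5] + [2,4].
This gives a 18×12 integer matrix of rank 12; reducing to Smith normal form yields diagonal entries (1,1,1,1,1,1,1,1,1,1,1,2).

From H_k ≅ ker(∂_k) / im(∂_{k+1}) we obtain:

  H_0: rank C_0 − rank ∂_1 = 7 − 6 = 1, and the invariant factors of ∂_1 are all 1, so H_0 ≅ Z.
  H_1: rank ker ∂_1 − rank ∂_2 = (18 − 6) − 12 = 0, and ∂_2 has invariant factor 2 > 1, so H_1 ≅ Z/2.
  H_2: rank ker ∂_2 − rank ∂_3 = (12 − 12) − 0 = 0, and there is no ∂_3, so H_2 ≅ 0.

(K is a triangulation of the real projective plane RP^2.)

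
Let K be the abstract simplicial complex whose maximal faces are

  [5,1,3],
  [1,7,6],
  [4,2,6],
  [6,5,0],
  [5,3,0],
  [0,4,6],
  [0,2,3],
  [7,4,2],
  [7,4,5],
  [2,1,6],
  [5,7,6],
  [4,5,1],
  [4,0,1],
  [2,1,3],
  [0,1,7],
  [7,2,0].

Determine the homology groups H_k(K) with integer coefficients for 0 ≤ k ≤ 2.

H_0 = Z,  H_1 = Z^2,  H_2 = Z.

Take the total order 0 < 1 < 2 < 3 < 4 < 5 < 6 < 7 on the vertex set. Then K (dimension 2) consists of the simplices:

  0-simplices (8): [0], [1], [2], [3], [4], [5], [6], [7]
  1-simplices (24): (24 of them)
  2-simplices (16): [0,1,4], [0,1,7], [0,2,3], [0,2,7], [0,3,5], [0,4,6], [0,5,6], [1,2,3], [1,2,6], [1,3,5], [1,4,5], [1,6,7], [2,4,6], [2,4,7], [4,5,7], [5,6,7]

Hence C_0 ≅ Z^8, C_1 ≅ Z^24, C_2 ≅ Z^16.

∂_1: C_1 → C_0 sends each edge [p,q] (with p < q) to q − p. For instance
  ∂[1,3] = [3] − [1].
The resulting 8×24 matrix has rank 7, and its Smith normal form has invariant factors (1,1,1,1,1,1,1).

∂_2: C_2 → C_1 acts by ∂[p,q,r] = [q,r] − [p,r] + [p,q]. For instance
  ∂[0,1,7] = [1,7] − [0,7] + [0,1],
  ∂[4,5,7] = [5,7] − [4,7] + [4,5].
This gives a 24×16 integer matrix of rank 15; reducing to Smith normal form yields diagonal entries (1,1,1,1,1,1,1,1,1,1,1,1,1,1,1).

Computing H_k = (kernel of ∂_k) / (image of ∂_{k+1}):

  H_0: rank C_0 − rank ∂_1 = 8 − 7 = 1, and the invariant factors of ∂_1 are all 1, so H_0 = Z.
  H_1: rank ker ∂_1 − rank ∂_2 = (24 − 7) − 15 = 2, and the invariant factors of ∂_2 are all 1, so H_1 = Z^2.
  H_2: rank ker ∂_2 − rank ∂_3 = (16 − 15) − 0 = 1, and there is no ∂_3, so H_2 = Z.

(K is a triangulation of the torus T^2.)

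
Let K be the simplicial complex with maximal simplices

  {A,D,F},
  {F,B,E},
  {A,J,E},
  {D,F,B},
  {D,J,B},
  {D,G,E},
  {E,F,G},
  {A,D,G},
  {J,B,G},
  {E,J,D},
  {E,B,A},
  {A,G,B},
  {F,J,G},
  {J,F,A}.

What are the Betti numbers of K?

b_0 = 1, b_1 = 2, b_2 = 1.

Fix the vertex order A < B < D < E < F < G < J and write every simplex with vertices in increasing order. Then dim K = 2 and the simplices of K are:

  0-simplices (7): A, B, D, E, F, G, J
  1-simplices (21): AB, AD, AE, AF, AG, AJ, BD, BE, BF, BG, BJ, DE, DF, DG, DJ, EF, EG, EJ, FG, FJ, GJ
  2-simplices (14): ABE, ABG, ADF, ADG, AEJ, AFJ, BDF, BDJ, BEF, BGJ, DEG, DEJ, EFG, FGJ

Hence C_0 ≅ Z^7, C_1 ≅ Z^21, C_2 ≅ Z^14.

Boundary ∂_1: C_1 → C_0 is given by ∂[p,q] = [q] − [p].
The 7×21 boundary matrix has rank 6 and Smith normal form diag(1,1,1,1,1,1).

The boundary map ∂_2: C_2 → C_1 acts by ∂[p,q,r] = [q,r] − [p,r] + [p,q]. For instance
  ∂BDJ = DJ − BJ + BD,
  ∂EFG = FG − EG + EF.
As a 21×14 matrix over Z this has rank 13, with invariant factors (1,1,1,1,1,1,1,1,1,1,1,1,1).

Reading off H_k = ker ∂_k / im ∂_{k+1}:

  H_0: rank C_0 − rank ∂_1 = 7 − 6 = 1, and the invariant factors of ∂_1 are all 1, so H_0 ≅ Z.
  H_1: rank ker ∂_1 − rank ∂_2 = (21 − 6) − 13 = 2, and the invariant factors of ∂_2 are all 1, so H_1 ≅ Z^2.
  H_2: rank ker ∂_2 − rank ∂_3 = (14 − 13) − 0 = 1, and there is no ∂_3, so H_2 ≅ Z.

Hence the Betti numbers are b_0 = 1, b_1 = 2, b_2 = 1.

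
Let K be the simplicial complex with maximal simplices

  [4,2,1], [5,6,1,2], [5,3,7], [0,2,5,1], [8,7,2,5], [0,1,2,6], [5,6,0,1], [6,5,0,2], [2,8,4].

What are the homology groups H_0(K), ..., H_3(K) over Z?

H_0 ≅ Z,  H_1 = 0,  H_2 = 0,  H_3 ≅ Z.

Take the total order 0 < 1 < 2 < 3 < 4 < 5 < 6 < 7 < 8 on the vertex set. Then K (dimension 3) consists of the simplices:

  0-simplices (9): [0], [1], [2], [3], [4], [5], [6], [7], [8]
  1-simplices (20): [0,1], [0,2], [0,5], [0,6], [1,2], [1,4], [1,5], [1,6], [2,4], [2,5], [2,6], [2,7], [2,8], [3,5], [3,7], [4,8], [5,6], [5,7], [5,8], [7,8]
  2-simplices (17): [0,1,2], [0,1,5], [0,1,6], [0,2,5], [0,2,6], [0,5,6], [1,2,4], [1,2,5], [1,2,6], [1,5,6], [2,4,8], [2,5,6], [2,5,7], [2,5,8], [2,7,8], [3,5,7], [5,7,8]
  3-simplices (6): [0,1,2,5], [0,1,2,6], [0,1,5,6], [0,2,5,6], [1,2,5,6], [2,5,7,8]

so the chain groups are C_0 ≅ Z^9, C_1 ≅ Z^20, C_2 ≅ Z^17, C_3 ≅ Z^6.

The boundary map ∂_1: C_1 → C_0 maps an edge to its endpoints' difference, ∂[p,q] = q − p. For instance
  ∂[0,2] = [2] − [0].
The resulting 9×20 matrix has rank 8, and its Smith normal form has invariant factors (1,1,1,1,1,1,1,1).

∂_2: C_2 → C_1 sends each 2-simplex [p,q,r] to [q,r] − [p,r] + [p,q]. For instance
  ∂[2,7,8] = [7,8] − [2,8] + [2,7],
  ∂[1,2,5] = [2,5] − [1,5] + [1,2].
The resulting 20×17 matrix has rank 12, and its Smith normal form has invariant factors (1,1,1,1,1,1,1,1,1,1,1,1).

The boundary map ∂_3: C_3 → C_2 sends each 3-simplex σ to the alternating sum Σ_i (−1)^i (σ with its i-th vertex removed). For instance
  ∂[2,5,7,8] = [5,7,8] − [2,7,8] + [2,5,8] − [2,5,7],
  ∂[0,1,2,6] = [1,2,6] − [0,2,6] + [0,1,6] − [0,1,2].
This gives a 17×6 integer matrix of rank 5; reducing to Smith normal form yields diagonal entries (1,1,1,1,1).

Computing H_k = (kernel of ∂_k) / (image of ∂_{k+1}):

  H_0: rank C_0 − rank ∂_1 = 9 − 8 = 1, and the invariant factors of ∂_1 are all 1, so H_0 ≅ Z.
  H_1: rank ker ∂_1 − rank ∂_2 = (20 − 8) − 12 = 0, and the invariant factors of ∂_2 are all 1, so H_1 ≅ 0.
  H_2: rank ker ∂_2 − rank ∂_3 = (17 − 12) − 5 = 0, and the invariant factors of ∂_3 are all 1, so H_2 ≅ 0.
  H_3: rank ker ∂_3 − rank ∂_4 = (6 − 5) − 0 = 1, and there is no ∂_4, so H_3 ≅ Z.

As a check, the Euler characteristic is 9 − 20 + 17 − 6 = 0, which agrees with 1 − 0 + 0 − 1 = 0.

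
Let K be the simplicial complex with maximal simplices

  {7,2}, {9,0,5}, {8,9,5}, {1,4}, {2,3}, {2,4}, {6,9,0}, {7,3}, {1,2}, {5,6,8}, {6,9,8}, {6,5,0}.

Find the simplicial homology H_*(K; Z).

H_0 ≅ Z^2,  H_1 ≅ Z^2,  H_2 ≅ Z.

Order the vertices as 0 < 1 < 2 < 3 < 4 < 5 < 6 < 7 < 8 < 9. Listing each simplex with vertices in this order, K has dimension 2 with simplices:

  0-simplices (10): [0], [1], [2], [3], [4], [5], [6], [7], [8], [9]
  1-simplices (15): [0,5], [0,6], [0,9], [1,2], [1,4], [2,3], [2,4], [2,7], [3,7], [5,6], [5,8], [5,9], [6,8], [6,9], [8,9]
  2-simplices (6): [0,5,6], [0,5,9], [0,6,9], [5,6,8], [5,8,9], [6,8,9]

so the chain groups are C_0 ≅ Z^10, C_1 ≅ Z^15, C_2 ≅ Z^6.

Boundary ∂_1: C_1 → C_0 sends each edge [p,q] (with p < q) to q − p.
The resulting 10×15 matrix has rank 8, and its Smith normal form has invariant factors (1,1,1,1,1,1,1,1).

Boundary ∂_2: C_2 → C_1 sends each 2-simplex [p,q,r] to [q,r] − [p,r] + [p,q]. For instance
  ∂[0,5,9] = [5,9] − [0,9] + [0,5],
  ∂[0,5,6] = [5,6] − [0,6] + [0,5].
The resulting 15×6 matrix has rank 5, and its Smith normal form has invariant factors (1,1,1,1,1).

Reading off H_k = ker ∂_k / im ∂_{k+1}:

  H_0: rank C_0 − rank ∂_1 = 10 − 8 = 2, and the invariant factors of ∂_1 are all 1, so H_0 = Z^2.
  H_1: rank ker ∂_1 − rank ∂_2 = (15 − 8) − 5 = 2, and the invariant factors of ∂_2 are all 1, so H_1 = Z^2.
  H_2: rank ker ∂_2 − rank ∂_3 = (6 − 5) − 0 = 1, and there is no ∂_3, so H_2 = Z.

As a check, the Euler characteristic is 10 − 15 + 6 = 1, which agrees with 2 − 2 + 1 = 1.
(K is a triangulation of the disjoint union of a wedge of 2 circles and the 2-sphere S^2.)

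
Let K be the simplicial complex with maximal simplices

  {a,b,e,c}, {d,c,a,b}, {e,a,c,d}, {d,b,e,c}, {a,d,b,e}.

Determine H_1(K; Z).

H_1 ≅ 0.

Fix the vertex order a < b < c < d < e and write every simplex with vertices in increasing order. Then dim K = 3 and the simplices of K are:

  0-simplices (5): a, b, c, d, e
  1-simplices (10): ab, ac, ad, ae, bc, bd, be, cd, ce, de
  2-simplices (10): abc, abd, abe, acd, ace, ade, bcd, bce, bde, cde
  3-simplices (5): abcd, abce, abde, acde, bcde

so the chain groups are C_0 ≅ Z^5, C_1 ≅ Z^10, C_2 ≅ Z^10, C_3 ≅ Z^5.

Boundary ∂_1: C_1 → C_0 maps an edge to its endpoints' difference, ∂[p,q] = q − p.
The 5×10 boundary matrix has rank 4 and Smith normal form diag(1,1,1,1).

∂_2: C_2 → C_1 acts by ∂[p,q,r] = [q,r] − [p,r] + [p,q]. For instance
  ∂abd = bd − ad + ab,
  ∂bcd = cd − bd + bc.
As a 10×10 matrix over Z this has rank 6, with invariant factors (1,1,1,1,1,1).

Boundary ∂_3: C_3 → C_2 sends each 3-simplex σ to the alternating sum Σ_i (−1)^i (σ with its i-th vertex removed). For instance
  ∂abce = bce − ace + abe − abc,
  ∂bcde = cde − bde + bce − bcd.
The resulting 10×5 matrix has rank 4, and its Smith normal form has invariant factors (1,1,1,1).

From H_k ≅ ker(∂_k) / im(∂_{k+1}) we obtain:

  H_1: rank ker ∂_1 − rank ∂_2 = (10 − 4) − 6 = 0, and the invariant factors of ∂_2 are all 1, so H_1 = 0.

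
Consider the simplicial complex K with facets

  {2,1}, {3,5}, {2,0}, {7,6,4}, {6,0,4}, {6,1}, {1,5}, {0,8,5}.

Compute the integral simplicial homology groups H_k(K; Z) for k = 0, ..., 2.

H_0 ≅ Z,  H_1 ≅ Z^2,  H_2 = 0.

K has 9 vertices, 13 edges, 3 triangles.
rank ∂_0 = 0, rank ∂_1 = 8 ⇒ b_0 = 9 − 0 − 8 = 1; all invariant factors of ∂_1 are 1 so no torsion. So H_0 = Z.
rank ∂_1 = 8, rank ∂_2 = 3 ⇒ b_1 = 13 − 8 − 3 = 2; all invariant factors of ∂_2 are 1 so no torsion. So H_1 = Z^2.
rank ∂_2 = 3, rank ∂_3 = 0 ⇒ b_2 = 3 − 3 − 0 = 0. So H_2 = 0.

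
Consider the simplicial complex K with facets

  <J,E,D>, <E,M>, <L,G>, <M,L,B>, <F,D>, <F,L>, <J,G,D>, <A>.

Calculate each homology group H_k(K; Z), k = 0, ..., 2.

Fix the vertex order A < B < D < E < F < G < J < L < M and write every simplex with vertices in increasing order. Then dim K = 2 and the simplices of K are:

  0-simplices (9): A, B, D, E, F, G, J, L, M
  1-simplices (12): BL, BM, DE, DF, DG, DJ, EJ, EM, FL, GJ, GL, LM
  2-simplices (3): BLM, DEJ, DGJ

so the chain groups are C_0 ≅ Z^9, C_1 ≅ Z^12, C_2 ≅ Z^3.

Boundary ∂_1: C_1 → C_0 is given by ∂[p,q] = [q] − [p].
The 9×12 boundary matrix has rank 7 and Smith normal form diag(1,1,1,1,1,1,1).

The boundary map ∂_2: C_2 → C_1 maps a triangle to the signed sum of its edges. For instance
  ∂DEJ = EJ − DJ + DE,
  ∂DGJ = GJ − DJ + DG.
This gives a 12×3 integer matrix of rank 3; reducing to Smith normal form yields diagonal entries (1,1,1).

From H_k ≅ ker(∂_k) / im(∂_{k+1}) we obtain:

  H_0: rank C_0 − rank ∂_1 = 9 − 7 = 2, and the invariant factors of ∂_1 are all 1, so H_0 ≅ Z^2.
  H_1: rank ker ∂_1 − rank ∂_2 = (12 − 7) − 3 = 2, and the invariant factors of ∂_2 are all 1, so H_1 ≅ Z^2.
  H_2: rank ker ∂_2 − rank ∂_3 = (3 − 3) − 0 = 0, and there is no ∂_3, so H_2 ≅ 0.

H_0 = Z^2,  H_1 = Z^2,  H_2 = 0.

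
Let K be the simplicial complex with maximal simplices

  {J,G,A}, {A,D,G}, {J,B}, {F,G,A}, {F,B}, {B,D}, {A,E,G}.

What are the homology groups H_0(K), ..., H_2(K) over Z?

Order the vertices as A < B < D < E < F < G < J. Listing each simplex with vertices in this order, K has dimension 2 with simplices:

  0-simplices (7): A, B, D, E, F, G, J
  1-simplices (12): AD, AE, AF, AG, AJ, BD, BF, BJ, DG, EG, FG, GJ
  2-simplices (4): ADG, AEG, AFG, AGJ

so the chain groups are C_0 ≅ Z^7, C_1 ≅ Z^12, C_2 ≅ Z^4.

∂_1: C_1 → C_0 maps an edge to its endpoints' difference, ∂[p,q] = q − p.
This gives a 7×12 integer matrix of rank 6; reducing to Smith normal form yields diagonal entries (1,1,1,1,1,1).

Boundary ∂_2: C_2 → C_1 sends each 2-simplex [p,q,r] to [q,r] − [p,r] + [p,q]. For instance
  ∂AFG = FG − AG + AF,
  ∂ADG = DG − AG + AD.
As a 12×4 matrix over Z this has rank 4, with invariant factors (1,1,1,1).

From H_k ≅ ker(∂_k) / im(∂_{k+1}) we obtain:

  H_0: rank C_0 − rank ∂_1 = 7 − 6 = 1, and the invariant factors of ∂_1 are all 1, so H_0 ≅ Z.
  H_1: rank ker ∂_1 − rank ∂_2 = (12 − 6) − 4 = 2, and the invariant factors of ∂_2 are all 1, so H_1 ≅ Z^2.
  H_2: rank ker ∂_2 − rank ∂_3 = (4 − 4) − 0 = 0, and there is no ∂_3, so H_2 ≅ 0.

H_0 ≅ Z,  H_1 ≅ Z^2,  H_2 = 0.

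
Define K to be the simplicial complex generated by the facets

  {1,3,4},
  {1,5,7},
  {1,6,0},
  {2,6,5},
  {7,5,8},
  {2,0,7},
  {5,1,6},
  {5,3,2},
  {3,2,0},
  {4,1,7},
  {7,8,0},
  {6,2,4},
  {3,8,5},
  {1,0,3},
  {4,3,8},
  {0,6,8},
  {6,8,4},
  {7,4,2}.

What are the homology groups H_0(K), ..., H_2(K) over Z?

We work with the vertex ordering 0 < 1 < 2 < 3 < 4 < 5 < 6 < 7 < 8. The simplices of K, each written with vertices in increasing order, are:

  0-simplices (9): [0], [1], [2], [3], [4], [5], [6], [7], [8]
  1-simplices (27): (27 of them)
  2-simplices (18): [0,1,3], [0,1,6], [0,2,3], [0,2,7], [0,6,8], [0,7,8], [1,3,4], [1,4,7], [1,5,6], [1,5,7], [2,3,5], [2,4,6], [2,4,7], [2,5,6], [3,4,8], [3,5,8], [4,6,8], [5,7,8]

Hence C_0 ≅ Z^9, C_1 ≅ Z^27, C_2 ≅ Z^18.

The boundary map ∂_1: C_1 → C_0 sends each edge [p,q] (with p < q) to q − p.
The resulting 9×27 matrix has rank 8, and its Smith normal form has invariant factors (1,1,1,1,1,1,1,1).

∂_2: C_2 → C_1 acts by ∂[p,q,r] = [q,r] − [p,r] + [p,q]. For instance
  ∂[0,1,3] = [1,3] − [0,3] + [0,1],
  ∂[1,4,7] = [4,7] − [1,7] + [1,4].
The 27×18 boundary matrix has rank 17 and Smith normal form diag(1,1,1,1,1,1,1,1,1,1,1,1,1,1,1,1,1).

From H_k ≅ ker(∂_k) / im(∂_{k+1}) we obtain:

  H_0: rank C_0 − rank ∂_1 = 9 − 8 = 1, and the invariant factors of ∂_1 are all 1, so H_0 = Z.
  H_1: rank ker ∂_1 − rank ∂_2 = (27 − 8) − 17 = 2, and the invariant factors of ∂_2 are all 1, so H_1 = Z^2.
  H_2: rank ker ∂_2 − rank ∂_3 = (18 − 17) − 0 = 1, and there is no ∂_3, so H_2 = Z.

As a check, the Euler characteristic is 9 − 27 + 18 = 0, which agrees with 1 − 2 + 1 = 0.

H_0 = Z,  H_1 = Z^2,  H_2 = Z.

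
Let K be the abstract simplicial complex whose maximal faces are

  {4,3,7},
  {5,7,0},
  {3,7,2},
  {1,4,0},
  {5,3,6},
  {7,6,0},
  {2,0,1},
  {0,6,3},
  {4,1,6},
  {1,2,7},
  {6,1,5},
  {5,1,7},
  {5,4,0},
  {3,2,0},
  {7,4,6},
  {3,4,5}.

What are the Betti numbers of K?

b_0 = 1, b_1 = 2, b_2 = 1.

We work with the vertex ordering 0 < 1 < 2 < 3 < 4 < 5 < 6 < 7. The simplices of K, each written with vertices in increasing order, are:

  0-simplices (8): [0], [1], [2], [3], [4], [5], [6], [7]
  1-simplices (24): (24 of them)
  2-simplices (16): [0,1,2], [0,1,4], [0,2,3], [0,3,6], [0,4,5], [0,5,7], [0,6,7], [1,2,7], [1,4,6], [1,5,6], [1,5,7], [2,3,7], [3,4,5], [3,4,7], [3,5,6], [4,6,7]

Hence C_0 ≅ Z^8, C_1 ≅ Z^24, C_2 ≅ Z^16.

Boundary ∂_1: C_1 → C_0 maps an edge to its endpoints' difference, ∂[p,q] = q − p. For instance
  ∂[0,7] = [7] − [0].
The 8×24 boundary matrix has rank 7 and Smith normal form diag(1,1,1,1,1,1,1).

∂_2: C_2 → C_1 maps a triangle to the signed sum of its edges. For instance
  ∂[0,3,6] = [3,6] − [0,6] + [0,3],
  ∂[0,5,7] = [5,7] − [0,7] + [0,5].
The resulting 24×16 matrix has rank 15, and its Smith normal form has invariant factors (1,1,1,1,1,1,1,1,1,1,1,1,1,1,1).

Reading off H_k = ker ∂_k / im ∂_{k+1}:

  H_0: rank C_0 − rank ∂_1 = 8 − 7 = 1, and the invariant factors of ∂_1 are all 1, so H_0 ≅ Z.
  H_1: rank ker ∂_1 − rank ∂_2 = (24 − 7) − 15 = 2, and the invariant factors of ∂_2 are all 1, so H_1 ≅ Z^2.
  H_2: rank ker ∂_2 − rank ∂_3 = (16 − 15) − 0 = 1, and there is no ∂_3, so H_2 ≅ Z.

Hence the Betti numbers are b_0 = 1, b_1 = 2, b_2 = 1.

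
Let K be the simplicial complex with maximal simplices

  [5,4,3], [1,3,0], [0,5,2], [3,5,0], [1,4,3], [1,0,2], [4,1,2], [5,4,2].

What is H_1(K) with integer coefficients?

Order the vertices as 0 < 1 < 2 < 3 < 4 < 5. Listing each simplex with vertices in this order, K has dimension 2 with simplices:

  0-simplices (6): [0], [1], [2], [3], [4], [5]
  1-simplices (12): [0,1], [0,2], [0,3], [0,5], [1,2], [1,3], [1,4], [2,4], [2,5], [3,4], [3,5], [4,5]
  2-simplices (8): [0,1,2], [0,1,3], [0,2,5], [0,3,5], [1,2,4], [1,3,4], [2,4,5], [3,4,5]

so the chain groups are C_0 ≅ Z^6, C_1 ≅ Z^12, C_2 ≅ Z^8.

∂_1: C_1 → C_0 is given by ∂[p,q] = [q] − [p].
This gives a 6×12 integer matrix of rank 5; reducing to Smith normal form yields diagonal entries (1,1,1,1,1).

∂_2: C_2 → C_1 sends each 2-simplex [p,q,r] to [q,r] − [p,r] + [p,q]. For instance
  ∂[1,2,4] = [2,4] − [1,4] + [1,2],
  ∂[0,1,2] = [1,2] − [0,2] + [0,1].
The 12×8 boundary matrix has rank 7 and Smith normal form diag(1,1,1,1,1,1,1).

Now H_k = ker ∂_k / im ∂_{k+1}, so:

  H_1: rank ker ∂_1 − rank ∂_2 = (12 − 5) − 7 = 0, and the invariant factors of ∂_2 are all 1, so H_1 = 0.

(K is a triangulation of the 2-sphere S^2.)

H_1 ≅ 0.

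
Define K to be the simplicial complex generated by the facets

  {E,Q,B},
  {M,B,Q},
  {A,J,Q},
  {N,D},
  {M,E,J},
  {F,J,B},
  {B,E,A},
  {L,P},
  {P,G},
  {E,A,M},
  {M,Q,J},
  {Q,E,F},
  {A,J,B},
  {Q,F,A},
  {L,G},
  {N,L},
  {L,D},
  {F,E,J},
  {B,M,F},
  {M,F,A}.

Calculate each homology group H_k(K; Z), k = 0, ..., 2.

H_0 ≅ Z^2,  H_1 ≅ Z^4,  H_2 ≅ Z.

Order the vertices as A < B < D < E < F < G < J < L < M < N < P < Q. Listing each simplex with vertices in this order, K has dimension 2 with simplices:

  0-simplices (12): A, B, D, E, F, G, J, L, M, N, P, Q
  1-simplices (27): AB, AE, AF, AJ, AM, AQ, BE, BF, BJ, BM, BQ, DL, DN, EF, EJ, EM, EQ, FJ, FM, FQ, GL, GP, JM, JQ, LN, LP, MQ
  2-simplices (14): ABE, ABJ, AEM, AFM, AFQ, AJQ, BEQ, BFJ, BFM, BMQ, EFJ, EFQ, EJM, JMQ

giving chain groups C_0 ≅ Z^12, C_1 ≅ Z^27, C_2 ≅ Z^14.

The boundary map ∂_1: C_1 → C_0 sends each edge [p,q] (with p < q) to q − p. For instance
  ∂AJ = J − A.
The 12×27 boundary matrix has rank 10 and Smith normal form diag(1,1,1,1,1,1,1,1,1,1).

∂_2: C_2 → C_1 acts by ∂[p,q,r] = [q,r] − [p,r] + [p,q]. For instance
  ∂EFQ = FQ − EQ + EF,
  ∂AEM = EM − AM + AE.
As a 27×14 matrix over Z this has rank 13, with invariant factors (1,1,1,1,1,1,1,1,1,1,1,1,1).

Computing H_k = (kernel of ∂_k) / (image of ∂_{k+1}):

  H_0: rank C_0 − rank ∂_1 = 12 − 10 = 2, and the invariant factors of ∂_1 are all 1, so H_0 ≅ Z^2.
  H_1: rank ker ∂_1 − rank ∂_2 = (27 − 10) − 13 = 4, and the invariant factors of ∂_2 are all 1, so H_1 ≅ Z^4.
  H_2: rank ker ∂_2 − rank ∂_3 = (14 − 13) − 0 = 1, and there is no ∂_3, so H_2 ≅ Z.

(K is a triangulation of the disjoint union of a wedge of 2 circles and the torus T^2.)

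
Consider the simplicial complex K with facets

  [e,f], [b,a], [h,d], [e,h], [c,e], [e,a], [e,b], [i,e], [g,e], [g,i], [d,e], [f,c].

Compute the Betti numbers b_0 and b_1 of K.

b_0 = 1, b_1 = 4.

Order the vertices as a < b < c < d < e < f < g < h < i. Listing each simplex with vertices in this order, K has dimension 1 with simplices:

  0-simplices (9): a, b, c, d, e, f, g, h, i
  1-simplices (12): ab, ae, be, ce, cf, de, dh, ef, eg, eh, ei, gi

so the chain groups are C_0 ≅ Z^9, C_1 ≅ Z^12.

∂_1: C_1 → C_0 maps an edge to its endpoints' difference, ∂[p,q] = q − p. For instance
  ∂eg = g − e.
The 9×12 boundary matrix has rank 8 and Smith normal form diag(1,1,1,1,1,1,1,1).

Now H_k = ker ∂_k / im ∂_{k+1}, so:

  H_0: rank C_0 − rank ∂_1 = 9 − 8 = 1, and the invariant factors of ∂_1 are all 1, so H_0 = Z.
  H_1: rank ker ∂_1 − rank ∂_2 = (12 − 8) − 0 = 4, and there is no ∂_2, so H_1 = Z^4.

As a check, the Euler characteristic is 9 − 12 = -3, which agrees with 1 − 4 = -3.

Hence the Betti numbers are b_0 = 1, b_1 = 4.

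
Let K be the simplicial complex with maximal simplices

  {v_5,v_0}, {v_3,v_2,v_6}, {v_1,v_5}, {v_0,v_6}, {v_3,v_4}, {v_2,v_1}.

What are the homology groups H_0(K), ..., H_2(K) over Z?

K has 7 vertices, 8 edges, 1 triangle.
rank ∂_0 = 0, rank ∂_1 = 6 ⇒ b_0 = 7 − 0 − 6 = 1; all invariant factors of ∂_1 are 1 so no torsion. So H_0 = Z.
rank ∂_1 = 6, rank ∂_2 = 1 ⇒ b_1 = 8 − 6 − 1 = 1; all invariant factors of ∂_2 are 1 so no torsion. So H_1 = Z.
rank ∂_2 = 1, rank ∂_3 = 0 ⇒ b_2 = 1 − 1 − 0 = 0. So H_2 = 0.

H_0 ≅ Z,  H_1 ≅ Z,  H_2 = 0.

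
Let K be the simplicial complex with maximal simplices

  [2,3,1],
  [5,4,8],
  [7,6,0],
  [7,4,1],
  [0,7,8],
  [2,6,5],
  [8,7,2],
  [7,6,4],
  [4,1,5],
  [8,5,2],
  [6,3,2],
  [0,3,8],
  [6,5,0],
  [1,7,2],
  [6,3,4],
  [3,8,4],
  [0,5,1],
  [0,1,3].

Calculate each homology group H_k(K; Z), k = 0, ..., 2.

K has 9 vertices, 27 edges, 18 triangles.
rank ∂_0 = 0, rank ∂_1 = 8 ⇒ b_0 = 9 − 0 − 8 = 1; all invariant factors of ∂_1 are 1 so no torsion. So H_0 = Z.
rank ∂_1 = 8, rank ∂_2 = 17 ⇒ b_1 = 27 − 8 − 17 = 2; all invariant factors of ∂_2 are 1 so no torsion. So H_1 = Z^2.
rank ∂_2 = 17, rank ∂_3 = 0 ⇒ b_2 = 18 − 17 − 0 = 1. So H_2 = Z.

H_0 ≅ Z,  H_1 ≅ Z^2,  H_2 ≅ Z.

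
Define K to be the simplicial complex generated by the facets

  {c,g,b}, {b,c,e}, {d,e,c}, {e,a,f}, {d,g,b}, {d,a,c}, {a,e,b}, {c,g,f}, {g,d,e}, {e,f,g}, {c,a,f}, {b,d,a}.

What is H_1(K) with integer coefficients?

Fix the vertex order a < b < c < d < e < f < g and write every simplex with vertices in increasing order. Then dim K = 2 and the simplices of K are:

  0-simplices (7): a, b, c, d, e, f, g
  1-simplices (18): ab, ac, ad, ae, af, bc, bd, be, bg, cd, ce, cf, cg, de, dg, ef, eg, fg
  2-simplices (12): abd, abe, acd, acf, aef, bce, bcg, bdg, cde, cfg, deg, efg

Hence C_0 ≅ Z^7, C_1 ≅ Z^18, C_2 ≅ Z^12.

∂_1: C_1 → C_0 sends each edge [p,q] (with p < q) to q − p. For instance
  ∂cg = g − c.
This gives a 7×18 integer matrix of rank 6; reducing to Smith normal form yields diagonal entries (1,1,1,1,1,1).

∂_2: C_2 → C_1 maps a triangle to the signed sum of its edges. For instance
  ∂abd = bd − ad + ab,
  ∂acd = cd − ad + ac.
As a 18×12 matrix over Z this has rank 12, with invariant factors (1,1,1,1,1,1,1,1,1,1,1,2).

Computing H_k = (kernel of ∂_k) / (image of ∂_{k+1}):

  H_1: rank ker ∂_1 − rank ∂_2 = (18 − 6) − 12 = 0, and ∂_2 has invariant factor 2 > 1, so H_1 ≅ Z_2.

(K is a triangulation of the real projective plane RP^2.)

H_1 = Z_2.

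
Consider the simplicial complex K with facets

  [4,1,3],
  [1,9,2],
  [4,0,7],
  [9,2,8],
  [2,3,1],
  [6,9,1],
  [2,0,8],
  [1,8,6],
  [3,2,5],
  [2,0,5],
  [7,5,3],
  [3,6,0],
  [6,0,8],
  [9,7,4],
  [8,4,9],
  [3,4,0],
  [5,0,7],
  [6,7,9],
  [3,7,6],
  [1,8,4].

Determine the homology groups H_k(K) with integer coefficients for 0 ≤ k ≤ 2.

H_0 = Z,  H_1 = Z ⊕ Z/2,  H_2 = 0.

Order the vertices as 0 < 1 < 2 < 3 < 4 < 5 < 6 < 7 < 8 < 9. Listing each simplex with vertices in this order, K has dimension 2 with simplices:

  0-simplices (10): [0], [1], [2], [3], [4], [5], [6], [7], [8], [9]
  1-simplices (30): (30 of them)
  2-simplices (20): (20 of them)

giving chain groups C_0 ≅ Z^10, C_1 ≅ Z^30, C_2 ≅ Z^20.

The boundary map ∂_1: C_1 → C_0 maps an edge to its endpoints' difference, ∂[p,q] = q − p. For instance
  ∂[2,5] = [5] − [2].
The resulting 10×30 matrix has rank 9, and its Smith normal form has invariant factors (1,1,1,1,1,1,1,1,1).

∂_2: C_2 → C_1 acts by ∂[p,q,r] = [q,r] − [p,r] + [p,q]. For instance
  ∂[4,7,9] = [7,9] − [4,9] + [4,7],
  ∂[2,8,9] = [8,9] − [2,9] + [2,8].
As a 30×20 matrix over Z this has rank 20, with invariant factors (1,1,1,1,1,1,1,1,1,1,1,1,1,1,1,1,1,1,1,2).

Computing H_k = (kernel of ∂_k) / (image of ∂_{k+1}):

  H_0: rank C_0 − rank ∂_1 = 10 − 9 = 1, and the invariant factors of ∂_1 are all 1, so H_0 ≅ Z.
  H_1: rank ker ∂_1 − rank ∂_2 = (30 − 9) − 20 = 1, and ∂_2 has invariant factor 2 > 1, so H_1 ≅ Z ⊕ Z/2.
  H_2: rank ker ∂_2 − rank ∂_3 = (20 − 20) − 0 = 0, and there is no ∂_3, so H_2 ≅ 0.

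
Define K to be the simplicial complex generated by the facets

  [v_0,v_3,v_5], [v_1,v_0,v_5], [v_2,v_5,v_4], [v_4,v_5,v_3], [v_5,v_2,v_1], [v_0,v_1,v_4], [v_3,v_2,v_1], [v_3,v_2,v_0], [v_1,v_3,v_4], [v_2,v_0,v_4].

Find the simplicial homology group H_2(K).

Fix the vertex order v_0 < v_1 < v_2 < v_3 < v_4 < v_5 and write every simplex with vertices in increasing order. Then dim K = 2 and the simplices of K are:

  0-simplices (6): [v_0], [v_1], [v_2], [v_3], [v_4], [v_5]
  1-simplices (15): (15 of them)
  2-simplices (10): [v_0,v_1,v_4], [v_0,v_1,v_5], [v_0,v_2,v_3], [v_0,v_2,v_4], [v_0,v_3,v_5], [v_1,v_2,v_3], [v_1,v_2,v_5], [v_1,v_3,v_4], [v_2,v_4,v_5], [v_3,v_4,v_5]

Hence C_0 ≅ Z^6, C_1 ≅ Z^15, C_2 ≅ Z^10.

∂_1: C_1 → C_0 is given by ∂[p,q] = [q] − [p].
The resulting 6×15 matrix has rank 5, and its Smith normal form has invariant factors (1,1,1,1,1).

Boundary ∂_2: C_2 → C_1 sends each 2-simplex [p,q,r] to [q,r] − [p,r] + [p,q]. For instance
  ∂[v_0,v_2,v_3] = [v_2,v_3] − [v_0,v_3] + [v_0,v_2],
  ∂[v_1,v_3,v_4] = [v_3,v_4] − [v_1,v_4] + [v_1,v_3].
The resulting 15×10 matrix has rank 10, and its Smith normal form has invariant factors (1,1,1,1,1,1,1,1,1,2).

From H_k ≅ ker(∂_k) / im(∂_{k+1}) we obtain:

  H_2: rank ker ∂_2 − rank ∂_3 = (10 − 10) − 0 = 0, and there is no ∂_3, so H_2 = 0.

(K is a triangulation of the real projective plane RP^2.)

H_2 = 0.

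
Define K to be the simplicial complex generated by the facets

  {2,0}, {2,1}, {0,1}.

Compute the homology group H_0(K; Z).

H_0 = Z.

Fix the vertex order 0 < 1 < 2 and write every simplex with vertices in increasing order. Then dim K = 1 and the simplices of K are:

  0-simplices (3): [0], [1], [2]
  1-simplices (3): [0,1], [0,2], [1,2]

Hence C_0 ≅ Z^3, C_1 ≅ Z^3.

The boundary map ∂_1: C_1 → C_0 maps an edge to its endpoints' difference, ∂[p,q] = q − p. For instance
  ∂[0,1] = [1] − [0].
The resulting 3×3 matrix has rank 2, and its Smith normal form has invariant factors (1,1).

Now H_k = ker ∂_k / im ∂_{k+1}, so:

  H_0: rank C_0 − rank ∂_1 = 3 − 2 = 1, and the invariant factors of ∂_1 are all 1, so H_0 ≅ Z.

(K is a triangulation of the circle S^1.)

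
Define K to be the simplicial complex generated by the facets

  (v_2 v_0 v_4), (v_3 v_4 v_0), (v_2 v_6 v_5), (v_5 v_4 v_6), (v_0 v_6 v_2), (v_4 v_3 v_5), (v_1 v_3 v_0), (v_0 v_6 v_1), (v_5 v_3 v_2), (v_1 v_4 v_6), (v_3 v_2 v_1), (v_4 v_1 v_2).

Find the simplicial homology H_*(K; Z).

K has 7 vertices, 18 edges, 12 triangles.
rank ∂_0 = 0, rank ∂_1 = 6 ⇒ b_0 = 7 − 0 − 6 = 1; all invariant factors of ∂_1 are 1 so no torsion. So H_0 = Z.
rank ∂_1 = 6, rank ∂_2 = 12 ⇒ b_1 = 18 − 6 − 12 = 0; ∂_2 has invariant factor(s) [2] giving torsion. So H_1 = Z/2.
rank ∂_2 = 12, rank ∂_3 = 0 ⇒ b_2 = 12 − 12 − 0 = 0. So H_2 = 0.

H_0 = Z,  H_1 = Z/2,  H_2 = 0.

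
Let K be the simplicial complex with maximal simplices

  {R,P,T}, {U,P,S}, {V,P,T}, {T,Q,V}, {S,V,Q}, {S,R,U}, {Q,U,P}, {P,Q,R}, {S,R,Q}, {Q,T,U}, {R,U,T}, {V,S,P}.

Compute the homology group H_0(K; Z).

Order the vertices as P < Q < R < S < T < U < V. Listing each simplex with vertices in this order, K has dimension 2 with simplices:

  0-simplices (7): P, Q, R, S, T, U, V
  1-simplices (18): PQ, PR, PS, PT, PU, PV, QR, QS, QT, QU, QV, RS, RT, RU, SU, SV, TU, TV
  2-simplices (12): PQR, PQU, PRT, PSU, PSV, PTV, QRS, QSV, QTU, QTV, RSU, RTU

giving chain groups C_0 ≅ Z^7, C_1 ≅ Z^18, C_2 ≅ Z^12.

Boundary ∂_1: C_1 → C_0 sends each edge [p,q] (with p < q) to q − p. For instance
  ∂PU = U − P.
The resulting 7×18 matrix has rank 6, and its Smith normal form has invariant factors (1,1,1,1,1,1).

Boundary ∂_2: C_2 → C_1 sends each 2-simplex [p,q,r] to [q,r] − [p,r] + [p,q]. For instance
  ∂QTU = TU − QU + QT,
  ∂PTV = TV − PV + PT.
As a 18×12 matrix over Z this has rank 12, with invariant factors (1,1,1,1,1,1,1,1,1,1,1,2).

Computing H_k = (kernel of ∂_k) / (image of ∂_{k+1}):

  H_0: rank C_0 − rank ∂_1 = 7 − 6 = 1, and the invariant factors of ∂_1 are all 1, so H_0 = Z.

H_0 = Z.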